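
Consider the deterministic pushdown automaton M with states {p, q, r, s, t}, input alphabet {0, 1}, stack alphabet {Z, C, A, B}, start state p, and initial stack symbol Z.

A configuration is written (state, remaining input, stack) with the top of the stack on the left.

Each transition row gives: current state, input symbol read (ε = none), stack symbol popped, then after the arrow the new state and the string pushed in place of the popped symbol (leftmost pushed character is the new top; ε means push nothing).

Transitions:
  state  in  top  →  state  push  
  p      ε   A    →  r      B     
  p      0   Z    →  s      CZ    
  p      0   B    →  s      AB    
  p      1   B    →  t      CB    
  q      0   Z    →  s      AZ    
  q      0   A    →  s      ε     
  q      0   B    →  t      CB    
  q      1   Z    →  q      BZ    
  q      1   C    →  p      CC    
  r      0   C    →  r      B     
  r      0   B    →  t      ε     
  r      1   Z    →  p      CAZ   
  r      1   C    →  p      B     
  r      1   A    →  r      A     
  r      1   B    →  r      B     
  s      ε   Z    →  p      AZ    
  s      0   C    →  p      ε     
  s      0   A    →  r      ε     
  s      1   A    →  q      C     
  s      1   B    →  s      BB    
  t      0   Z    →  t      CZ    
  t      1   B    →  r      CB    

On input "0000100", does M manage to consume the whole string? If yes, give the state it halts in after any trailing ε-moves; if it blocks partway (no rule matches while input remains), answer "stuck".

stuck

(p, 0000100, Z)
  read 0, top Z: go to s, push CZ → (s, 000100, CZ)
  read 0, top C: go to p, push ε → (p, 00100, Z)
  read 0, top Z: go to s, push CZ → (s, 0100, CZ)
  read 0, top C: go to p, push ε → (p, 100, Z)
No transition for (p, 1, top Z); M blocks with input 100 remaining.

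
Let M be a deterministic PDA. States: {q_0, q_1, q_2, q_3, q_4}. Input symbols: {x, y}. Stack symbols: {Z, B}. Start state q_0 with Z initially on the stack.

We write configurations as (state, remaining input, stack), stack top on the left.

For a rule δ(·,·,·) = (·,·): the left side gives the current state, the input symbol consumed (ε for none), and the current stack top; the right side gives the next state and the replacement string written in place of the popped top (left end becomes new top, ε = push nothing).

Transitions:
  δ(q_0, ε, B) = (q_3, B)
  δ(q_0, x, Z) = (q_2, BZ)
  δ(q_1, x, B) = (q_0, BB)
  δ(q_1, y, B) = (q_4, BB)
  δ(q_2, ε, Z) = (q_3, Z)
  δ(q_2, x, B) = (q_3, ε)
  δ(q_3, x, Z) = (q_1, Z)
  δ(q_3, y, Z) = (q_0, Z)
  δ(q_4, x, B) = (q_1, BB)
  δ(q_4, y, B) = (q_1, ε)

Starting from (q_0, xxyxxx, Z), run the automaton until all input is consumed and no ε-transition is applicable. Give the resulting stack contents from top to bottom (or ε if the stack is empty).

Z

(q_0, xxyxxx, Z)
  read x, top Z: go to q_2, push BZ → (q_2, xyxxx, BZ)
  read x, top B: go to q_3, push ε → (q_3, yxxx, Z)
  read y, top Z: go to q_0, push Z → (q_0, xxx, Z)
  read x, top Z: go to q_2, push BZ → (q_2, xx, BZ)
  read x, top B: go to q_3, push ε → (q_3, x, Z)
  read x, top Z: go to q_1, push Z → (q_1, ε, Z)
All input consumed in state q_1 with stack Z.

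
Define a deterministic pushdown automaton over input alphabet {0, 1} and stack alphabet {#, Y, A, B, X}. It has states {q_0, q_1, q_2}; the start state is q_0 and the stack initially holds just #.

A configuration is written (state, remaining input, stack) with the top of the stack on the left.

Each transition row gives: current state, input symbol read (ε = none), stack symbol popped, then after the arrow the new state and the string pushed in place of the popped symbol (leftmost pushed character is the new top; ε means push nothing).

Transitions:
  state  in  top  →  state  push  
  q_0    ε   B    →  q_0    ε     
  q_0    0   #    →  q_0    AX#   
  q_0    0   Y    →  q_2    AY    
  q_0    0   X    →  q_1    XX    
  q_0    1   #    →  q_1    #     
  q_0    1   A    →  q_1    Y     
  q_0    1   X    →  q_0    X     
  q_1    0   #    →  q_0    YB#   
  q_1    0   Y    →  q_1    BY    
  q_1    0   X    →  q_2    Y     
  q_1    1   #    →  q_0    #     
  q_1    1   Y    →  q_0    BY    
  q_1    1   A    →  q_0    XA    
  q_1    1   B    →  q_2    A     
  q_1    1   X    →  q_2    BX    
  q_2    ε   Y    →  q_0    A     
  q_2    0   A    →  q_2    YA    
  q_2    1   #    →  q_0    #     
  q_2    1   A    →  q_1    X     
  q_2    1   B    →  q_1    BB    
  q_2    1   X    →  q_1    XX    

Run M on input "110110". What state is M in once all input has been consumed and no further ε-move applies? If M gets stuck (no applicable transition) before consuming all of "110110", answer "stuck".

q_2

(q_0, 110110, #) ⊢ (q_1, 10110, #) ⊢ (q_0, 0110, #) ⊢ (q_0, 110, AX#) ⊢ (q_1, 10, YX#) ⊢ (q_0, 0, BYX#) ⊢ (q_0, 0, YX#) ⊢ (q_2, ε, AYX#)
All input consumed; M is in state q_2.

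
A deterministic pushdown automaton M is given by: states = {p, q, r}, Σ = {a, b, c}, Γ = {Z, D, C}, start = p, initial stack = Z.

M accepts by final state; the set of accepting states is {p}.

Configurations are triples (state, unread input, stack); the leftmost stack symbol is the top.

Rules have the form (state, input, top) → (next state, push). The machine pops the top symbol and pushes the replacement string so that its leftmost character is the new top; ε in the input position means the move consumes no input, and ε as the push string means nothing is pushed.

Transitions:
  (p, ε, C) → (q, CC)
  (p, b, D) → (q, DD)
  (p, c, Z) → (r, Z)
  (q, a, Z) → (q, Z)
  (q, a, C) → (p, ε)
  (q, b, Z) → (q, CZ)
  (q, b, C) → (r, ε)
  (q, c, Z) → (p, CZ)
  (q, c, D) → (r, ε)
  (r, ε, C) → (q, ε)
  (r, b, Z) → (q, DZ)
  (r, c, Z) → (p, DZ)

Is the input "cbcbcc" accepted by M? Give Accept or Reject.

(p, cbcbcc, Z)
  read c, top Z: go to r, push Z → (r, bcbcc, Z)
  read b, top Z: go to q, push DZ → (q, cbcc, DZ)
  read c, top D: go to r, push ε → (r, bcc, Z)
  read b, top Z: go to q, push DZ → (q, cc, DZ)
  read c, top D: go to r, push ε → (r, c, Z)
  read c, top Z: go to p, push DZ → (p, ε, DZ)
All input consumed; state p ∈ F.

Accept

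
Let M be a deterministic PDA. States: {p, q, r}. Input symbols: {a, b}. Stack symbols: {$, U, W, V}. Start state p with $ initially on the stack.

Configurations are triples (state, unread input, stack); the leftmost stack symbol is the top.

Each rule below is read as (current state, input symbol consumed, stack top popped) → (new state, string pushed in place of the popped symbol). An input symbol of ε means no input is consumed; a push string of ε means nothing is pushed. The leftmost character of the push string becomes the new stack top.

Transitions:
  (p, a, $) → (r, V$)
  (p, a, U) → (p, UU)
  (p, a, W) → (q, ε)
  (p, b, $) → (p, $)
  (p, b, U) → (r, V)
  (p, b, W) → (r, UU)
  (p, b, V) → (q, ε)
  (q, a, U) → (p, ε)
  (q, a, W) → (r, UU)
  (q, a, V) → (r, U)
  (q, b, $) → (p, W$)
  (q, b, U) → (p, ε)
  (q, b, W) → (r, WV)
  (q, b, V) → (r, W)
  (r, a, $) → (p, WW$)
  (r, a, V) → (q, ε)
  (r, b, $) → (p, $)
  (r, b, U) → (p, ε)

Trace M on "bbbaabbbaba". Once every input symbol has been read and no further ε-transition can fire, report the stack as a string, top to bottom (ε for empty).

U$

(p, bbbaabbbaba, $)
  read b, top $: go to p, push $ → (p, bbaabbbaba, $)
  read b, top $: go to p, push $ → (p, baabbbaba, $)
  read b, top $: go to p, push $ → (p, aabbbaba, $)
  read a, top $: go to r, push V$ → (r, abbbaba, V$)
  read a, top V: go to q, push ε → (q, bbbaba, $)
  read b, top $: go to p, push W$ → (p, bbaba, W$)
  read b, top W: go to r, push UU → (r, baba, UU$)
  read b, top U: go to p, push ε → (p, aba, U$)
  read a, top U: go to p, push UU → (p, ba, UU$)
  read b, top U: go to r, push V → (r, a, VU$)
  read a, top V: go to q, push ε → (q, ε, U$)
All input consumed in state q with stack U$.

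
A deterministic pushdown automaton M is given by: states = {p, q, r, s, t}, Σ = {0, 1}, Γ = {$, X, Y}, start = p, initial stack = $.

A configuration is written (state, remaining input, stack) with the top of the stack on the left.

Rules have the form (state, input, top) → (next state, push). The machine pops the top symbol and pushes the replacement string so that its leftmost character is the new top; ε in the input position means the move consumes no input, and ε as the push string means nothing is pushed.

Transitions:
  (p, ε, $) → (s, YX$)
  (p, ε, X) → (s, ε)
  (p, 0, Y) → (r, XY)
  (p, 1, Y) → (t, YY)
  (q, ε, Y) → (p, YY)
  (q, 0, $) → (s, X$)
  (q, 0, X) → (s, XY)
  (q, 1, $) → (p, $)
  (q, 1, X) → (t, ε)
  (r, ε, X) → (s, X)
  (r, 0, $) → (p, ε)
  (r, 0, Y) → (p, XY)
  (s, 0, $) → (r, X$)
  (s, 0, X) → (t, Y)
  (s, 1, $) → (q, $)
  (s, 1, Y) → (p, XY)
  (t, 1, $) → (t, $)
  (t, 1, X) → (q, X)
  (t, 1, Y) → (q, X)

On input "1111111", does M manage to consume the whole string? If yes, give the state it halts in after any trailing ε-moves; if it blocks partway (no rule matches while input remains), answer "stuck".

s

(p, 1111111, $)
  ε-move, top $: go to s, push YX$ → (s, 1111111, YX$)
  read 1, top Y: go to p, push XY → (p, 111111, XYX$)
  ε-move, top X: go to s, push ε → (s, 111111, YX$)
  read 1, top Y: go to p, push XY → (p, 11111, XYX$)
  ε-move, top X: go to s, push ε → (s, 11111, YX$)
  read 1, top Y: go to p, push XY → (p, 1111, XYX$)
  ε-move, top X: go to s, push ε → (s, 1111, YX$)
  read 1, top Y: go to p, push XY → (p, 111, XYX$)
  ε-move, top X: go to s, push ε → (s, 111, YX$)
  read 1, top Y: go to p, push XY → (p, 11, XYX$)
  ε-move, top X: go to s, push ε → (s, 11, YX$)
  read 1, top Y: go to p, push XY → (p, 1, XYX$)
  ε-move, top X: go to s, push ε → (s, 1, YX$)
  read 1, top Y: go to p, push XY → (p, ε, XYX$)
  ε-move, top X: go to s, push ε → (s, ε, YX$)
All input consumed; M is in state s.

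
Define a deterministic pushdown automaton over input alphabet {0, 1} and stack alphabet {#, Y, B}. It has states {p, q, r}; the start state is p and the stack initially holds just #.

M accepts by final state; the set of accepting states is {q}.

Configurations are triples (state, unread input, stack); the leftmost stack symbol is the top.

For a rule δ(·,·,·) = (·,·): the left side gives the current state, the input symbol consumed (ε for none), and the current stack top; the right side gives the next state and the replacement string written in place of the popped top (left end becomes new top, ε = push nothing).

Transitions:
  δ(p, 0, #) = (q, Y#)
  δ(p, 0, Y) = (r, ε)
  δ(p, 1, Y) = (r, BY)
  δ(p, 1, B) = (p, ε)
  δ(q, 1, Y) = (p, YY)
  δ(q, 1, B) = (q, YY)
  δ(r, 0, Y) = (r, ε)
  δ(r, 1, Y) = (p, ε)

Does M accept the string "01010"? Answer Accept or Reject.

Accept

(p, 01010, #)
  read 0, top #: go to q, push Y# → (q, 1010, Y#)
  read 1, top Y: go to p, push YY → (p, 010, YY#)
  read 0, top Y: go to r, push ε → (r, 10, Y#)
  read 1, top Y: go to p, push ε → (p, 0, #)
  read 0, top #: go to q, push Y# → (q, ε, Y#)
All input consumed; state q ∈ F.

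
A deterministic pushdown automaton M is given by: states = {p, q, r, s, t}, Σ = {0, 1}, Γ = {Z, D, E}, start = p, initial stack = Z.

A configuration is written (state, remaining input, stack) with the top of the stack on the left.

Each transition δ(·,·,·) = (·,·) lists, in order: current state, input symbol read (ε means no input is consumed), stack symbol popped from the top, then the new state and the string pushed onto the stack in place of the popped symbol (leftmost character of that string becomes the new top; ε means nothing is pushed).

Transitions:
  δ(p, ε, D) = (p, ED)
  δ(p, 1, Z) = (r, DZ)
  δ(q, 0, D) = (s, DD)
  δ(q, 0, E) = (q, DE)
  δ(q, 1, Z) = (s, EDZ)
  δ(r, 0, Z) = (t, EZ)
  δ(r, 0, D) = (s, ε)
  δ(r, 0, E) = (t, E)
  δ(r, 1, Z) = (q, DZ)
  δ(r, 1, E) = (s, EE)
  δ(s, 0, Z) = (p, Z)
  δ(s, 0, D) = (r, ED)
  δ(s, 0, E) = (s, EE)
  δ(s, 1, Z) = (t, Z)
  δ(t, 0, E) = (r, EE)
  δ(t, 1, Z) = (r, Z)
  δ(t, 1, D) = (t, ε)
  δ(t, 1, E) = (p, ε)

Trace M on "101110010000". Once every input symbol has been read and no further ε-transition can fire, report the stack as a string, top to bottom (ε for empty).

EEEEEEDDZ

(p, 101110010000, Z) ⊢ (r, 01110010000, DZ) ⊢ (s, 1110010000, Z) ⊢ (t, 110010000, Z) ⊢ (r, 10010000, Z) ⊢ (q, 0010000, DZ) ⊢ (s, 010000, DDZ) ⊢ (r, 10000, EDDZ) ⊢ (s, 0000, EEDDZ) ⊢ (s, 000, EEEDDZ) ⊢ (s, 00, EEEEDDZ) ⊢ (s, 0, EEEEEDDZ) ⊢ (s, ε, EEEEEEDDZ)
All input consumed in state s with stack EEEEEEDDZ.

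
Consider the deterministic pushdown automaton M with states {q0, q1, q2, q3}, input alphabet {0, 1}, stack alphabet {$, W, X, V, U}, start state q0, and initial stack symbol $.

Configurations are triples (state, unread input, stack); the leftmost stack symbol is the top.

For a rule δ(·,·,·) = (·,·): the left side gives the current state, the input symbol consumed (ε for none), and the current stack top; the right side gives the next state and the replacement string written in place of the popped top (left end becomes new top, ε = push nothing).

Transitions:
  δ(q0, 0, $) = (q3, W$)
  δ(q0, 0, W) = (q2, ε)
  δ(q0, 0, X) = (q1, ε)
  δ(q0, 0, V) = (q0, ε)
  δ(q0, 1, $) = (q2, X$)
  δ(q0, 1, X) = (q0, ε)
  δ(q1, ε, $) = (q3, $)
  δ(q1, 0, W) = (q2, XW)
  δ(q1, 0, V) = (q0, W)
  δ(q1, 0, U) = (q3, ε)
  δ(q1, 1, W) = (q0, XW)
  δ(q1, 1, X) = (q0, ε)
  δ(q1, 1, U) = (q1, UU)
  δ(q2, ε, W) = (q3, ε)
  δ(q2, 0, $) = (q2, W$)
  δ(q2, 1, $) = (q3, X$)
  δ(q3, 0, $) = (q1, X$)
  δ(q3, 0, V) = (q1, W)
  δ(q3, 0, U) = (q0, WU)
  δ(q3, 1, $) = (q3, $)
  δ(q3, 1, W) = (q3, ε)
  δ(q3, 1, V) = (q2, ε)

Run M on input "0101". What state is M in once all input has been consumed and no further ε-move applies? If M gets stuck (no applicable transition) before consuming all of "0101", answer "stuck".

(q0, 0101, $) ⊢ (q3, 101, W$) ⊢ (q3, 01, $) ⊢ (q1, 1, X$) ⊢ (q0, ε, $)
All input consumed; M is in state q0.

q0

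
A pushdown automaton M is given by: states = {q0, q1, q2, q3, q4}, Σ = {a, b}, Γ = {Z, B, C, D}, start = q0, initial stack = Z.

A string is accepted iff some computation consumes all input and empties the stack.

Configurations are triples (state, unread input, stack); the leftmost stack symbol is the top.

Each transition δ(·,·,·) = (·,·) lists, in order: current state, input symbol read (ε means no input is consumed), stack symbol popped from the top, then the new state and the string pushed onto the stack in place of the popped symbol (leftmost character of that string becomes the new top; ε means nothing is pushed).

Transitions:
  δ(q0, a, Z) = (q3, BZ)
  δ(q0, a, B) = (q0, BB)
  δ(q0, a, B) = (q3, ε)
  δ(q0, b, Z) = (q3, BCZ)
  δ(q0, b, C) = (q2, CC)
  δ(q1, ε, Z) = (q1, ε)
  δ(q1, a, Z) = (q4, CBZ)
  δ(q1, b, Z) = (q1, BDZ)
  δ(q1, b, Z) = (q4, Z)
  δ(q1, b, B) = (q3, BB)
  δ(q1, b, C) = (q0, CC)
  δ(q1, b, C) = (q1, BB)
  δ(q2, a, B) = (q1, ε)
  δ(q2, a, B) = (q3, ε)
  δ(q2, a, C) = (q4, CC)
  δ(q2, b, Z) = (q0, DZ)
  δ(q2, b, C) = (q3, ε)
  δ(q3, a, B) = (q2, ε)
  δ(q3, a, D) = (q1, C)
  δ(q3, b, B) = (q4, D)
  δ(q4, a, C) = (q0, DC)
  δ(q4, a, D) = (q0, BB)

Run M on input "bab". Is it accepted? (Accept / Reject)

No computation consumes all input and empties the stack.

Reject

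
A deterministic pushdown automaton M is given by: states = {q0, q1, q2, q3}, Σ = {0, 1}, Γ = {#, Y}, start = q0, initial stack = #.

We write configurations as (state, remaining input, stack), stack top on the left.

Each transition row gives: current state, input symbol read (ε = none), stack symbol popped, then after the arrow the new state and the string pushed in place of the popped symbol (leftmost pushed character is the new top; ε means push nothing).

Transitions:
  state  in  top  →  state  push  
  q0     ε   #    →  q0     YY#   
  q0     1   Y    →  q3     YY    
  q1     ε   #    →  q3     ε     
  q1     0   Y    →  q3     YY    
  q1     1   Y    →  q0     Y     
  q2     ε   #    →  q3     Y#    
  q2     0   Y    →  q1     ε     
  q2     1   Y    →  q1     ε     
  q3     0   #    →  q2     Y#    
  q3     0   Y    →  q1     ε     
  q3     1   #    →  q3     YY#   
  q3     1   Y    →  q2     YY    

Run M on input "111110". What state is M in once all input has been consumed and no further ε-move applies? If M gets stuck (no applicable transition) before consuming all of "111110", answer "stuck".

(q0, 111110, #)
  ε-move, top #: go to q0, push YY# → (q0, 111110, YY#)
  read 1, top Y: go to q3, push YY → (q3, 11110, YYY#)
  read 1, top Y: go to q2, push YY → (q2, 1110, YYYY#)
  read 1, top Y: go to q1, push ε → (q1, 110, YYY#)
  read 1, top Y: go to q0, push Y → (q0, 10, YYY#)
  read 1, top Y: go to q3, push YY → (q3, 0, YYYY#)
  read 0, top Y: go to q1, push ε → (q1, ε, YYY#)
All input consumed; M is in state q1.

q1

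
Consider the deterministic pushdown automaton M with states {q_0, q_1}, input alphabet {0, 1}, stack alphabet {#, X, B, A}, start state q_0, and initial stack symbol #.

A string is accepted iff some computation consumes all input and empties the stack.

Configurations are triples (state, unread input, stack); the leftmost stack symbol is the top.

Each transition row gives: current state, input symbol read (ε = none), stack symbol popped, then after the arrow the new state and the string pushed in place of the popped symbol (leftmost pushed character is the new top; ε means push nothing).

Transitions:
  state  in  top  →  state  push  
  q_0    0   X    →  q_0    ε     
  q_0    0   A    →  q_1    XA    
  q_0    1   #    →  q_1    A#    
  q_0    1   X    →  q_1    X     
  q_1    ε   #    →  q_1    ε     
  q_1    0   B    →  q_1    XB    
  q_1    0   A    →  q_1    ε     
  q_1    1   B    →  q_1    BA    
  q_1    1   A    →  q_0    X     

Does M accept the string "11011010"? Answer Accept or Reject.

Accept

(q_0, 11011010, #)
  read 1, top #: go to q_1, push A# → (q_1, 1011010, A#)
  read 1, top A: go to q_0, push X → (q_0, 011010, X#)
  read 0, top X: go to q_0, push ε → (q_0, 11010, #)
  read 1, top #: go to q_1, push A# → (q_1, 1010, A#)
  read 1, top A: go to q_0, push X → (q_0, 010, X#)
  read 0, top X: go to q_0, push ε → (q_0, 10, #)
  read 1, top #: go to q_1, push A# → (q_1, 0, A#)
  read 0, top A: go to q_1, push ε → (q_1, ε, #)
  ε-move, top #: go to q_1, push ε → (q_1, ε, ε)
All input consumed and the stack is empty.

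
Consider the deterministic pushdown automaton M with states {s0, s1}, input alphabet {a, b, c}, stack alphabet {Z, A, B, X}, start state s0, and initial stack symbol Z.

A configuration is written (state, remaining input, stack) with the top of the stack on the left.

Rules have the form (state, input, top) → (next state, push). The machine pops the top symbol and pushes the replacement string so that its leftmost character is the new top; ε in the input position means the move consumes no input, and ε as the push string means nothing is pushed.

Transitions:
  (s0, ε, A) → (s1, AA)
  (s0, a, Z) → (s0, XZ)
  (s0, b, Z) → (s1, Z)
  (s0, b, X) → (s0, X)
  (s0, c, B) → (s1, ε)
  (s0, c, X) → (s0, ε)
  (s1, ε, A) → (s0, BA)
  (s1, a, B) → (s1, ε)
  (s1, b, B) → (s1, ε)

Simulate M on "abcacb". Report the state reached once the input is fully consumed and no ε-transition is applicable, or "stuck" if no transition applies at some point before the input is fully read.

(s0, abcacb, Z) ⊢ (s0, bcacb, XZ) ⊢ (s0, cacb, XZ) ⊢ (s0, acb, Z) ⊢ (s0, cb, XZ) ⊢ (s0, b, Z) ⊢ (s1, ε, Z)
All input consumed; M is in state s1.

s1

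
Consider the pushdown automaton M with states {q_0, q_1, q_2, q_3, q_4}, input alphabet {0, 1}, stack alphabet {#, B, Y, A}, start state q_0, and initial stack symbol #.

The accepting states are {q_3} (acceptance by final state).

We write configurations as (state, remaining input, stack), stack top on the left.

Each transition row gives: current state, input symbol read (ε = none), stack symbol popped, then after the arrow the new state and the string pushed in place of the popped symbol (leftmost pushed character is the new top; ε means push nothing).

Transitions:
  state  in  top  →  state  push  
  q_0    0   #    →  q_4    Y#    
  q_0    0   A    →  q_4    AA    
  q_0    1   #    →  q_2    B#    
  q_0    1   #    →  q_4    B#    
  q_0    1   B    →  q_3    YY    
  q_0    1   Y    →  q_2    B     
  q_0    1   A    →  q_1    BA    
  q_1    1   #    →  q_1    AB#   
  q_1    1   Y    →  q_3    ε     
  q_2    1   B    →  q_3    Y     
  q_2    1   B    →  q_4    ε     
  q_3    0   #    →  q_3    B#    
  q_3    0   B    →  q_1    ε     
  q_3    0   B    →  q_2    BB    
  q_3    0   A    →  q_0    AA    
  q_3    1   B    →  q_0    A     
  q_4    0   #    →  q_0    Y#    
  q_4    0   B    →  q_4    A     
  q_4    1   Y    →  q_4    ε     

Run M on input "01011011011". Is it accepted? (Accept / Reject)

One accepting computation: (q_0, 01011011011, #) ⊢ (q_4, 1011011011, Y#) ⊢ (q_4, 011011011, #) ⊢ (q_0, 11011011, Y#) ⊢ (q_2, 1011011, B#) ⊢ (q_4, 011011, #) ⊢ (q_0, 11011, Y#) ⊢ (q_2, 1011, B#) ⊢ (q_4, 011, #) ⊢ (q_0, 11, Y#) ⊢ (q_2, 1, B#) ⊢ (q_3, ε, Y#)
All input consumed and state q_3 ∈ F.

Accept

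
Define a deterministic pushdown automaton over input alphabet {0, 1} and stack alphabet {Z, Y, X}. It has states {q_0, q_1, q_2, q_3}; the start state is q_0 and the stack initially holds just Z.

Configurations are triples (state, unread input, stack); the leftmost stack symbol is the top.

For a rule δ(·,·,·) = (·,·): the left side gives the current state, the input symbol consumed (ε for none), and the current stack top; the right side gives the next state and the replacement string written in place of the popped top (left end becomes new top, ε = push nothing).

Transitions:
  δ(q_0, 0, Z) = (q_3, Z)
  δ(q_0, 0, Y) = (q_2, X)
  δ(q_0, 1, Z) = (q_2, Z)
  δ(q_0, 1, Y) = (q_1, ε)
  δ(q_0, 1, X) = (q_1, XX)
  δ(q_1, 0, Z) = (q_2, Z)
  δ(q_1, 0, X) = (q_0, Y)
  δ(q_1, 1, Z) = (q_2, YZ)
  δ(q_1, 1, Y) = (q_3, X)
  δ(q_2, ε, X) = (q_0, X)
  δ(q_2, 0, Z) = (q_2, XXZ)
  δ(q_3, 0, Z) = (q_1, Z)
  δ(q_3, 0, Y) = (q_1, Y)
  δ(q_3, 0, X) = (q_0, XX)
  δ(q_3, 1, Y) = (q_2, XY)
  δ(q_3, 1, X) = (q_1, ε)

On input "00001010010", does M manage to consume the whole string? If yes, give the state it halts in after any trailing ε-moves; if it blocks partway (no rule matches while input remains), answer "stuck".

q_0

(q_0, 00001010010, Z)
  read 0, top Z: go to q_3, push Z → (q_3, 0001010010, Z)
  read 0, top Z: go to q_1, push Z → (q_1, 001010010, Z)
  read 0, top Z: go to q_2, push Z → (q_2, 01010010, Z)
  read 0, top Z: go to q_2, push XXZ → (q_2, 1010010, XXZ)
  ε-move, top X: go to q_0, push X → (q_0, 1010010, XXZ)
  read 1, top X: go to q_1, push XX → (q_1, 010010, XXXZ)
  read 0, top X: go to q_0, push Y → (q_0, 10010, YXXZ)
  read 1, top Y: go to q_1, push ε → (q_1, 0010, XXZ)
  read 0, top X: go to q_0, push Y → (q_0, 010, YXZ)
  read 0, top Y: go to q_2, push X → (q_2, 10, XXZ)
  ε-move, top X: go to q_0, push X → (q_0, 10, XXZ)
  read 1, top X: go to q_1, push XX → (q_1, 0, XXXZ)
  read 0, top X: go to q_0, push Y → (q_0, ε, YXXZ)
All input consumed; M is in state q_0.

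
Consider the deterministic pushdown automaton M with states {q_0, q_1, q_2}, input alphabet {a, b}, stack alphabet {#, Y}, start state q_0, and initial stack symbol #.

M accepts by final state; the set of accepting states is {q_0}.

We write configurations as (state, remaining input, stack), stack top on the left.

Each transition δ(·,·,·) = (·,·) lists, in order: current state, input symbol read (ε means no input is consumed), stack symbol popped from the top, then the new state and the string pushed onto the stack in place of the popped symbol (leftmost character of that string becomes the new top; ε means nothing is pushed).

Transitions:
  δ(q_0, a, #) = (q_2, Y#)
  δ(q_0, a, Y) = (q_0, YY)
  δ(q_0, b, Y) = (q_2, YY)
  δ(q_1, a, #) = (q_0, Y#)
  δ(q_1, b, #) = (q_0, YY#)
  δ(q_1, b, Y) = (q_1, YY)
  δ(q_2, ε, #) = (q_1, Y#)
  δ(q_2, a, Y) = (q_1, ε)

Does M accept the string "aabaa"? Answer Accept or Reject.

(q_0, aabaa, #)
  read a, top #: go to q_2, push Y# → (q_2, abaa, Y#)
  read a, top Y: go to q_1, push ε → (q_1, baa, #)
  read b, top #: go to q_0, push YY# → (q_0, aa, YY#)
  read a, top Y: go to q_0, push YY → (q_0, a, YYY#)
  read a, top Y: go to q_0, push YY → (q_0, ε, YYYY#)
All input consumed; state q_0 ∈ F.

Accept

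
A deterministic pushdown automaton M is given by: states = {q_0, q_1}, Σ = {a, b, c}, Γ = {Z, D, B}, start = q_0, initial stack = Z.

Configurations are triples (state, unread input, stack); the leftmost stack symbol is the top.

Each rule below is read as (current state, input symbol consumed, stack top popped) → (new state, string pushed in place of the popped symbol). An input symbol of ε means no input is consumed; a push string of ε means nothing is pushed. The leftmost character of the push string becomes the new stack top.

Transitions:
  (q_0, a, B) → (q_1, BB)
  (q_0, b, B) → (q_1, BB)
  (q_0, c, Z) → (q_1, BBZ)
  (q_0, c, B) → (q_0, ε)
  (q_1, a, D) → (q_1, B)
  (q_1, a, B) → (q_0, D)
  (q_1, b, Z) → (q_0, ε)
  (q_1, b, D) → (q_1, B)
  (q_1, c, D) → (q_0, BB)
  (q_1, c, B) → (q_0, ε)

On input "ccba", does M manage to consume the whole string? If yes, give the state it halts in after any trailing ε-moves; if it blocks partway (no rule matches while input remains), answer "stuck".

(q_0, ccba, Z)
  read c, top Z: go to q_1, push BBZ → (q_1, cba, BBZ)
  read c, top B: go to q_0, push ε → (q_0, ba, BZ)
  read b, top B: go to q_1, push BB → (q_1, a, BBZ)
  read a, top B: go to q_0, push D → (q_0, ε, DBZ)
All input consumed; M is in state q_0.

q_0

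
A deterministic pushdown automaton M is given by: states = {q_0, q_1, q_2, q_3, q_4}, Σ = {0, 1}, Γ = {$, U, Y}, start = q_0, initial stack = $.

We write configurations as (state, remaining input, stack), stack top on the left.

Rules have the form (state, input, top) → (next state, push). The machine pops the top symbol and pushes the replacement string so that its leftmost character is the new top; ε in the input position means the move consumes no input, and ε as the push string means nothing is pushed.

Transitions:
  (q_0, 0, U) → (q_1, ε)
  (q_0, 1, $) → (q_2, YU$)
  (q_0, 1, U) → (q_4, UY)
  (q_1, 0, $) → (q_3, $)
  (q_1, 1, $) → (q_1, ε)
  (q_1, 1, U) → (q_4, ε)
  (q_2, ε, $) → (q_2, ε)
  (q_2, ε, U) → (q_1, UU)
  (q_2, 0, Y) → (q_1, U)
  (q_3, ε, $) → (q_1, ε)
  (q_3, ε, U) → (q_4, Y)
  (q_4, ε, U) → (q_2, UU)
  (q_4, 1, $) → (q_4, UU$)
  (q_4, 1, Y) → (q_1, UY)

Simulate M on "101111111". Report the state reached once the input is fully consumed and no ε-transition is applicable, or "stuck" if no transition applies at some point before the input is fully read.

(q_0, 101111111, $)
  read 1, top $: go to q_2, push YU$ → (q_2, 01111111, YU$)
  read 0, top Y: go to q_1, push U → (q_1, 1111111, UU$)
  read 1, top U: go to q_4, push ε → (q_4, 111111, U$)
  ε-move, top U: go to q_2, push UU → (q_2, 111111, UU$)
  ε-move, top U: go to q_1, push UU → (q_1, 111111, UUU$)
  read 1, top U: go to q_4, push ε → (q_4, 11111, UU$)
  ε-move, top U: go to q_2, push UU → (q_2, 11111, UUU$)
  ε-move, top U: go to q_1, push UU → (q_1, 11111, UUUU$)
  read 1, top U: go to q_4, push ε → (q_4, 1111, UUU$)
  ε-move, top U: go to q_2, push UU → (q_2, 1111, UUUU$)
  ε-move, top U: go to q_1, push UU → (q_1, 1111, UUUUU$)
  read 1, top U: go to q_4, push ε → (q_4, 111, UUUU$)
  ε-move, top U: go to q_2, push UU → (q_2, 111, UUUUU$)
  ε-move, top U: go to q_1, push UU → (q_1, 111, UUUUUU$)
  read 1, top U: go to q_4, push ε → (q_4, 11, UUUUU$)
  ε-move, top U: go to q_2, push UU → (q_2, 11, UUUUUU$)
  ε-move, top U: go to q_1, push UU → (q_1, 11, UUUUUUU$)
  read 1, top U: go to q_4, push ε → (q_4, 1, UUUUUU$)
  ε-move, top U: go to q_2, push UU → (q_2, 1, UUUUUUU$)
  ε-move, top U: go to q_1, push UU → (q_1, 1, UUUUUUUU$)
  read 1, top U: go to q_4, push ε → (q_4, ε, UUUUUUU$)
  ε-move, top U: go to q_2, push UU → (q_2, ε, UUUUUUUU$)
  ε-move, top U: go to q_1, push UU → (q_1, ε, UUUUUUUUU$)
All input consumed; M is in state q_1.

q_1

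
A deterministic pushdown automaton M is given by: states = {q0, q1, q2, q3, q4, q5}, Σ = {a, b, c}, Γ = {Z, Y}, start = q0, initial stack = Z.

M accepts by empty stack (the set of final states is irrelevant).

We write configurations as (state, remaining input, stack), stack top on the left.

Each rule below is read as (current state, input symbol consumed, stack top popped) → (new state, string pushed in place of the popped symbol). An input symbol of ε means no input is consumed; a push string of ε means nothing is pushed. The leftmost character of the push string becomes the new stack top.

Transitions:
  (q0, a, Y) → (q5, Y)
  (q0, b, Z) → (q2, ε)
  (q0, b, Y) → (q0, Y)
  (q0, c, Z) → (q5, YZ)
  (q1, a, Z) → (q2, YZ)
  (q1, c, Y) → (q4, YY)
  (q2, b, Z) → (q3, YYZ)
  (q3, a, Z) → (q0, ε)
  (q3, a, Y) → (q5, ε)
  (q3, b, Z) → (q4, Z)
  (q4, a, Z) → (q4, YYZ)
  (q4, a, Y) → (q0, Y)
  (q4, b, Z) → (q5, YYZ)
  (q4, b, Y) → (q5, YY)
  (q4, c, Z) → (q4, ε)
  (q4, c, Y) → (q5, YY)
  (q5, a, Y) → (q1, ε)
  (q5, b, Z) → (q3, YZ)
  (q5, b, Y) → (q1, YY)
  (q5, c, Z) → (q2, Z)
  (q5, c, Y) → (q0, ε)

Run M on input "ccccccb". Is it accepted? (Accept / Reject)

Accept

(q0, ccccccb, Z)
  read c, top Z: go to q5, push YZ → (q5, cccccb, YZ)
  read c, top Y: go to q0, push ε → (q0, ccccb, Z)
  read c, top Z: go to q5, push YZ → (q5, cccb, YZ)
  read c, top Y: go to q0, push ε → (q0, ccb, Z)
  read c, top Z: go to q5, push YZ → (q5, cb, YZ)
  read c, top Y: go to q0, push ε → (q0, b, Z)
  read b, top Z: go to q2, push ε → (q2, ε, ε)
All input consumed and the stack is empty.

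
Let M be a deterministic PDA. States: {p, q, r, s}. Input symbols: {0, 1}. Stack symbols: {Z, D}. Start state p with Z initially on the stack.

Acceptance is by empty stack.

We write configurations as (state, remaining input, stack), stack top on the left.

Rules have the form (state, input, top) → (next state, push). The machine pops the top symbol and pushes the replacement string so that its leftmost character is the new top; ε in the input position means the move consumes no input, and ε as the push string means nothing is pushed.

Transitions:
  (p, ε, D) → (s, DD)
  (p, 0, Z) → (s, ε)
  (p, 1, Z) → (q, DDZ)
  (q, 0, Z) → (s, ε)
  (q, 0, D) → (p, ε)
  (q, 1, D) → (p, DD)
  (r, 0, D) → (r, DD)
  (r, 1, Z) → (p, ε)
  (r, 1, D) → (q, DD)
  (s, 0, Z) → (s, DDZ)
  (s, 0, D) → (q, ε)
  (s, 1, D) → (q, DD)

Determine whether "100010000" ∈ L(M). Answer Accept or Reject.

Accept

(p, 100010000, Z)
  read 1, top Z: go to q, push DDZ → (q, 00010000, DDZ)
  read 0, top D: go to p, push ε → (p, 0010000, DZ)
  ε-move, top D: go to s, push DD → (s, 0010000, DDZ)
  read 0, top D: go to q, push ε → (q, 010000, DZ)
  read 0, top D: go to p, push ε → (p, 10000, Z)
  read 1, top Z: go to q, push DDZ → (q, 0000, DDZ)
  read 0, top D: go to p, push ε → (p, 000, DZ)
  ε-move, top D: go to s, push DD → (s, 000, DDZ)
  read 0, top D: go to q, push ε → (q, 00, DZ)
  read 0, top D: go to p, push ε → (p, 0, Z)
  read 0, top Z: go to s, push ε → (s, ε, ε)
All input consumed and the stack is empty.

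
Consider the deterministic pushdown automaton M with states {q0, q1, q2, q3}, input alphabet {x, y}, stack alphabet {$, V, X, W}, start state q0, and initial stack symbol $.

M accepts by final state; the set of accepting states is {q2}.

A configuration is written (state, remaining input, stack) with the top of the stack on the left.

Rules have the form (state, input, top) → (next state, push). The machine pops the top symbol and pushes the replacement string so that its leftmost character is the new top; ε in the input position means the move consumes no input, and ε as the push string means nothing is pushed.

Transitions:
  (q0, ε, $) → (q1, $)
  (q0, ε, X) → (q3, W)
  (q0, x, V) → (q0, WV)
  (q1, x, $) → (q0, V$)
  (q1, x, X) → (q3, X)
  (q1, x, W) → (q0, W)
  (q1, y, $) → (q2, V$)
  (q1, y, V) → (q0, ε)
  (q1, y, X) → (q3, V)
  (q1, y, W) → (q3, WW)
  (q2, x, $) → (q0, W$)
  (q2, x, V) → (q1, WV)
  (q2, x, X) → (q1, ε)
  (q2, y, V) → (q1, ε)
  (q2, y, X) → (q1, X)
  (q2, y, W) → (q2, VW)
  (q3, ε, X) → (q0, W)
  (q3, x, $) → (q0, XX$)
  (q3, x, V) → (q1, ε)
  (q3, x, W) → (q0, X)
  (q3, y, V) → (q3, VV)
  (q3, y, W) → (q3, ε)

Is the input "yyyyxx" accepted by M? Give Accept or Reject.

(q0, yyyyxx, $) ⊢ (q1, yyyyxx, $) ⊢ (q2, yyyxx, V$) ⊢ (q1, yyxx, $) ⊢ (q2, yxx, V$) ⊢ (q1, xx, $) ⊢ (q0, x, V$) ⊢ (q0, ε, WV$)
All input consumed; state q0 ∉ F and no further ε-move applies.

Reject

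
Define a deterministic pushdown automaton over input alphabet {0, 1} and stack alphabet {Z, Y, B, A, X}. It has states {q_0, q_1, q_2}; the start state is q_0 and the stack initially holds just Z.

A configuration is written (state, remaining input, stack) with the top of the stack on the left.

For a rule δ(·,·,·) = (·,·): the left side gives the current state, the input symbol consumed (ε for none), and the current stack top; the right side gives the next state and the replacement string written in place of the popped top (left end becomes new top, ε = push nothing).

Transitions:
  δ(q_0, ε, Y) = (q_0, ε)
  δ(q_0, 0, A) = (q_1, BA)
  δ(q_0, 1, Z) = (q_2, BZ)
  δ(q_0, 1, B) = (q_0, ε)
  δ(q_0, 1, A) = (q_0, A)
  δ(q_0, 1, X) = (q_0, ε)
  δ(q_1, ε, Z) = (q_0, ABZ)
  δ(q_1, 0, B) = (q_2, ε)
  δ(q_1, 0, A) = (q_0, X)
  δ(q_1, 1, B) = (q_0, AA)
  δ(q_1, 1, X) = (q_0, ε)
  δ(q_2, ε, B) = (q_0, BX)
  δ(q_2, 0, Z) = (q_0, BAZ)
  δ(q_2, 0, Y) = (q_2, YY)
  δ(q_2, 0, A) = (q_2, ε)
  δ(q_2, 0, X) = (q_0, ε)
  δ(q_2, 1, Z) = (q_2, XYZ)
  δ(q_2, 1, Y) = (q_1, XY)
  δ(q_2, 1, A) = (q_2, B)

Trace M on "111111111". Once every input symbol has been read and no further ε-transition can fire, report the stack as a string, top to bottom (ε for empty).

Z

(q_0, 111111111, Z)
  read 1, top Z: go to q_2, push BZ → (q_2, 11111111, BZ)
  ε-move, top B: go to q_0, push BX → (q_0, 11111111, BXZ)
  read 1, top B: go to q_0, push ε → (q_0, 1111111, XZ)
  read 1, top X: go to q_0, push ε → (q_0, 111111, Z)
  read 1, top Z: go to q_2, push BZ → (q_2, 11111, BZ)
  ε-move, top B: go to q_0, push BX → (q_0, 11111, BXZ)
  read 1, top B: go to q_0, push ε → (q_0, 1111, XZ)
  read 1, top X: go to q_0, push ε → (q_0, 111, Z)
  read 1, top Z: go to q_2, push BZ → (q_2, 11, BZ)
  ε-move, top B: go to q_0, push BX → (q_0, 11, BXZ)
  read 1, top B: go to q_0, push ε → (q_0, 1, XZ)
  read 1, top X: go to q_0, push ε → (q_0, ε, Z)
All input consumed in state q_0 with stack Z.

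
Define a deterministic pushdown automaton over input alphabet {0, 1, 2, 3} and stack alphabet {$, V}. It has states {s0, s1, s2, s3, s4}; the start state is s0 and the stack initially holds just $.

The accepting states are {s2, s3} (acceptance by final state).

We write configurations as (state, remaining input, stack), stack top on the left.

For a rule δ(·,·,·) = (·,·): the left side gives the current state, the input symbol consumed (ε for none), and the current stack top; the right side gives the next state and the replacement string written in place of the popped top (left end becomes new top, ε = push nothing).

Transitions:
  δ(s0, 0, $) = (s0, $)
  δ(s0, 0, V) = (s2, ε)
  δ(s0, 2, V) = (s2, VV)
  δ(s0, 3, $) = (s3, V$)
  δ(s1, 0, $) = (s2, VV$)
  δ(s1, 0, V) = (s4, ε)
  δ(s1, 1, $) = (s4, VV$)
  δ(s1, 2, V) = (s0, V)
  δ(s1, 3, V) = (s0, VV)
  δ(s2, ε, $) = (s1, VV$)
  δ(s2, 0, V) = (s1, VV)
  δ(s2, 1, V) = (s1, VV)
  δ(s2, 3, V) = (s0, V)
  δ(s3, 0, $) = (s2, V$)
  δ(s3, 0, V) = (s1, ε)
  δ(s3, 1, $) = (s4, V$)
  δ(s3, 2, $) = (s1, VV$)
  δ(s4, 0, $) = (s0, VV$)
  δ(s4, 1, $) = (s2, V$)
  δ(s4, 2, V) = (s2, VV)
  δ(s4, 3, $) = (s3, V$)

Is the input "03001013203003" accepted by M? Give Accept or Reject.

Reject

(s0, 03001013203003, $)
  read 0, top $: go to s0, push $ → (s0, 3001013203003, $)
  read 3, top $: go to s3, push V$ → (s3, 001013203003, V$)
  read 0, top V: go to s1, push ε → (s1, 01013203003, $)
  read 0, top $: go to s2, push VV$ → (s2, 1013203003, VV$)
  read 1, top V: go to s1, push VV → (s1, 013203003, VVV$)
  read 0, top V: go to s4, push ε → (s4, 13203003, VV$)
No transition applies at (s4, 13203003, VV$); input not fully consumed.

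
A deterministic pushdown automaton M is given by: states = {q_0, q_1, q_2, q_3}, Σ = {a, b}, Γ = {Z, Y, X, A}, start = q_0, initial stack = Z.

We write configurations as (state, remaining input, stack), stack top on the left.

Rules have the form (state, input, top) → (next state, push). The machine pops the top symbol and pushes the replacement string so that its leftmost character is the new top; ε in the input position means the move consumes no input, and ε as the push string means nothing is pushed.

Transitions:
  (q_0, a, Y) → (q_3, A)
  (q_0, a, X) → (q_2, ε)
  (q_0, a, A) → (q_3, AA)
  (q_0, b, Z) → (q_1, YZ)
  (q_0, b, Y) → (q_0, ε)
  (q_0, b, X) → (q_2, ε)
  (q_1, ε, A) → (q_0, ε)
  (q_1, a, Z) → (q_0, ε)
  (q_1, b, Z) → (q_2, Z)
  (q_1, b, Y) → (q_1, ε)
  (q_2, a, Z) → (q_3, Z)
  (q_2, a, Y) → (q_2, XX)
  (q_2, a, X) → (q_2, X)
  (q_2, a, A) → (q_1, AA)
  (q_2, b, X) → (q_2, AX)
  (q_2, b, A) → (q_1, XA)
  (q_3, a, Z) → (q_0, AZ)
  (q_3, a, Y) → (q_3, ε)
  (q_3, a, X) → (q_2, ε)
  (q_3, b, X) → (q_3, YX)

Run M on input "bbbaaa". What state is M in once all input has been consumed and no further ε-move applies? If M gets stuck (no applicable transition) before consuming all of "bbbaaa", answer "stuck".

q_3

(q_0, bbbaaa, Z) ⊢ (q_1, bbaaa, YZ) ⊢ (q_1, baaa, Z) ⊢ (q_2, aaa, Z) ⊢ (q_3, aa, Z) ⊢ (q_0, a, AZ) ⊢ (q_3, ε, AAZ)
All input consumed; M is in state q_3.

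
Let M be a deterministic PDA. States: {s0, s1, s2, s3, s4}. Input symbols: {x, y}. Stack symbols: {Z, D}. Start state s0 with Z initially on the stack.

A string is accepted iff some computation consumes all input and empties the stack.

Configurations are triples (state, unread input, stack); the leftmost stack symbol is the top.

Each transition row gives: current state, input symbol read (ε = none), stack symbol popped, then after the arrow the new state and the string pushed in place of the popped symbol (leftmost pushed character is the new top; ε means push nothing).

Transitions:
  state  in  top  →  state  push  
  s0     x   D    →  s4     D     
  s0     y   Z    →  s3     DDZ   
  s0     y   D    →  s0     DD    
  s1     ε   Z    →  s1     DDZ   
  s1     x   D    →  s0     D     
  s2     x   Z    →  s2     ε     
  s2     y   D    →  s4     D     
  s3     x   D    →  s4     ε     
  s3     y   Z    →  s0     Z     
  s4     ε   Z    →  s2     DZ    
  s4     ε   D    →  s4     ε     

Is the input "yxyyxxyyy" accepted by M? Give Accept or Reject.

(s0, yxyyxxyyy, Z) ⊢ (s3, xyyxxyyy, DDZ) ⊢ (s4, yyxxyyy, DZ) ⊢ (s4, yyxxyyy, Z) ⊢ (s2, yyxxyyy, DZ) ⊢ (s4, yxxyyy, DZ) ⊢ (s4, yxxyyy, Z) ⊢ (s2, yxxyyy, DZ) ⊢ (s4, xxyyy, DZ) ⊢ (s4, xxyyy, Z) ⊢ (s2, xxyyy, DZ)
No transition applies at (s2, xxyyy, DZ); input not fully consumed.

Reject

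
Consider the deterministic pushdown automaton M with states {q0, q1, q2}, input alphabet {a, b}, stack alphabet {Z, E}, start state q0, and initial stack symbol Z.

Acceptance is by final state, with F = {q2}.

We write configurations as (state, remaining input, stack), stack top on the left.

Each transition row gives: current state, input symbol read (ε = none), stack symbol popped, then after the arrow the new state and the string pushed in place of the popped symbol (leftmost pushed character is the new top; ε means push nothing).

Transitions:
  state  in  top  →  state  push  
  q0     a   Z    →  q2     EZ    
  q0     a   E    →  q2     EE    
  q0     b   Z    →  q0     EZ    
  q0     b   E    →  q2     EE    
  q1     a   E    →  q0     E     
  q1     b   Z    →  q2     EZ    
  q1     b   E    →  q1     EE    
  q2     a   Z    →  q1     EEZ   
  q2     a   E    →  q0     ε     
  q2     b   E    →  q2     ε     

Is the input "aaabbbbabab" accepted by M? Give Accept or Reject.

(q0, aaabbbbabab, Z)
  read a, top Z: go to q2, push EZ → (q2, aabbbbabab, EZ)
  read a, top E: go to q0, push ε → (q0, abbbbabab, Z)
  read a, top Z: go to q2, push EZ → (q2, bbbbabab, EZ)
  read b, top E: go to q2, push ε → (q2, bbbabab, Z)
No transition applies at (q2, bbbabab, Z); input not fully consumed.

Reject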